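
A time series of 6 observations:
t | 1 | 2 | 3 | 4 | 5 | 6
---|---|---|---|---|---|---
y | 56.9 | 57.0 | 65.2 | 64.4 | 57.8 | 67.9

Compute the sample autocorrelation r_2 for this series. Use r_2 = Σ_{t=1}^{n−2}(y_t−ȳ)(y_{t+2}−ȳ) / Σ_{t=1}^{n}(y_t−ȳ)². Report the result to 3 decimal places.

-0.215

Mean ȳ = (56.9 + 57.0 + 65.2 + 64.4 + 57.8 + 67.9)/6 = 61.5333
Deviations from mean: -4.6333, -4.5333, 3.6667, 2.8667, -3.7333, 6.3667
Numerator Σ_{t=1}^{4}(y_t−ȳ)(y_{t+2}−ȳ) = -25.4222
Denominator Σ(y_t−ȳ)² = 118.1533
r_2 = -25.4222 / 118.1533 = -0.215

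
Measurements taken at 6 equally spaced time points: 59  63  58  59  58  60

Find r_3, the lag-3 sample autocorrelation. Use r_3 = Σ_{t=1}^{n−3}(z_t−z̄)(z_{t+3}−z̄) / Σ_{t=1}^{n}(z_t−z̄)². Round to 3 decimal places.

-0.329

Mean z̄ = (59 + 63 + 58 + 59 + 58 + 60)/6 = 59.5000
Deviations from mean: -0.5000, 3.5000, -1.5000, -0.5000, -1.5000, 0.5000
Σ(z_t−z̄)(z_{t+3}−z̄) = (0.2500) + (-5.2500) + (-0.7500) = -5.7500
Denominator Σ(z_t−z̄)² = 17.5000
r_3 = -5.7500 / 17.5000 = -0.329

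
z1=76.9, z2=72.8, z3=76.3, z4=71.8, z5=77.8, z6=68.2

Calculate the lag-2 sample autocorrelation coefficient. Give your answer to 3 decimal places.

0.453

Mean z̄ = (76.9 + 72.8 + 76.3 + 71.8 + 77.8 + 68.2)/6 = 73.9667
Deviations from mean: 2.9333, -1.1667, 2.3333, -2.1667, 3.8333, -5.7667
Numerator Σ_{t=1}^{4}(z_t−z̄)(z_{t+2}−z̄) = 30.8111
Denominator Σ(z_t−z̄)² = 68.0533
r_2 = 30.8111 / 68.0533 = 0.453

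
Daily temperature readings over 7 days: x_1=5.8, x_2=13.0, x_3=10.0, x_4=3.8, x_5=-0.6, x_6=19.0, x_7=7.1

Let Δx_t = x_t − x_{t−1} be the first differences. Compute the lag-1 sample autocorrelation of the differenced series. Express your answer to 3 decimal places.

-0.460

First differences Δx: 7.2, -3.0, -6.2, -4.4, 19.6, -11.9
Mean of differences = 0.2167
Numerator Σ(Δx_t−Δx̄)(Δx_{t+1}−Δx̄) = -296.5469
Denominator Σ(Δx_t−Δx̄)² = 644.1283
r_1(Δx) = -296.5469 / 644.1283 = -0.460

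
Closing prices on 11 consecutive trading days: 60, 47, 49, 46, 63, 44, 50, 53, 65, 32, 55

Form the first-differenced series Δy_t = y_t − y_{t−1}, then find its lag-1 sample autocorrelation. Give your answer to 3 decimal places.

-0.618

First differences Δy: -13, 2, -3, 17, -19, 6, 3, 12, -33, 23
Mean of differences = -0.5000
Numerator Σ(Δy_t−Δȳ)(Δy_{t+1}−Δȳ) = -1628.7500
Denominator Σ(Δy_t−Δȳ)² = 2636.5000
r_1(Δy) = -1628.7500 / 2636.5000 = -0.618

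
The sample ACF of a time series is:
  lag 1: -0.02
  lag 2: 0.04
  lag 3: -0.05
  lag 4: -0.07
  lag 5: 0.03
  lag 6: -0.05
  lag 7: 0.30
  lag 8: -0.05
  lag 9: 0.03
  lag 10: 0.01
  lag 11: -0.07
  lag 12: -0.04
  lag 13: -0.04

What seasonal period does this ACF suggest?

7

The largest autocorrelation is r_7 = 0.30; the remaining lags stay at or below 0.04.
The dominant spike at lag 7 indicates a seasonal period of 7.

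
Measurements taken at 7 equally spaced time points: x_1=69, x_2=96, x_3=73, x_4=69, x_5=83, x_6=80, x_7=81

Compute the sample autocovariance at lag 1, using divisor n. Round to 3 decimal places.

-34.910

Mean x̄ = (69 + 96 + 73 + 69 + 83 + 80 + 81)/7 = 78.7143
Σ_{t=1}^{6}(x_t−x̄)(x_{t+1}−x̄) = -244.3673
γ_1 = -244.3673 / 7 = -34.910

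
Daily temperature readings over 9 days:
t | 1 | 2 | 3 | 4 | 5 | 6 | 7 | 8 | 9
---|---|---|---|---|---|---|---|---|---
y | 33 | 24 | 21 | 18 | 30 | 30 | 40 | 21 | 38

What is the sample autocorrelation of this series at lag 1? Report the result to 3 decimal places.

-0.131

Mean ȳ = (33 + 24 + 21 + 18 + 30 + 30 + 40 + 21 + 38)/9 = 28.3333
Numerator Σ_{t=1}^{8}(y_t−ȳ)(y_{t+1}−ȳ) = -64.1111
Denominator Σ(y_t−ȳ)² = 490.0000
r_1 = -64.1111 / 490.0000 = -0.131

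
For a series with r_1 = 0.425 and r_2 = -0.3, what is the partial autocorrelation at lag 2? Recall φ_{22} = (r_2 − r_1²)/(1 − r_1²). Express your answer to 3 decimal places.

-0.587

φ_{22} = (r_2 − r_1²) / (1 − r_1²)
r_1² = (0.425)² = 0.180625
Numerator = -0.3 − 0.1806 = -0.4806; denominator = 1 − 0.1806 = 0.8194
φ_{22} = -0.4806 / 0.8194 = -0.587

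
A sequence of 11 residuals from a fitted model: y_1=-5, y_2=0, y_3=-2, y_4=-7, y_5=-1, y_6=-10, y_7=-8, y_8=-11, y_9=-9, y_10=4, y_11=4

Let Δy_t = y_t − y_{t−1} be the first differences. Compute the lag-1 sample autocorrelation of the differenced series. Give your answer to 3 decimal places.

-0.265

First differences Δy: 5, -2, -5, 6, -9, 2, -3, 2, 13, 0
Mean of differences = 0.9000
Numerator Σ(Δy_t−Δȳ)(Δy_{t+1}−Δȳ) = -92.4100
Denominator Σ(Δy_t−Δȳ)² = 348.9000
r_1(Δy) = -92.4100 / 348.9000 = -0.265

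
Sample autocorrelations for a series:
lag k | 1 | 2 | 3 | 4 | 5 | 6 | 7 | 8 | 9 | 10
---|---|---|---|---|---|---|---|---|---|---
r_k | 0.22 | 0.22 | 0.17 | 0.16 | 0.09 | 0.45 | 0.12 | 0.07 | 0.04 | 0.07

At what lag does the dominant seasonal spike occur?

6

The largest autocorrelation is r_6 = 0.45; the remaining lags stay at or below 0.22.
The dominant spike at lag 6 indicates a seasonal period of 6.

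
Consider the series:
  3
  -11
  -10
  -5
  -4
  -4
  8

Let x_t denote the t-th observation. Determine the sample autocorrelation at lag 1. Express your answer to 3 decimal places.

0.031

Mean x̄ = (3 − 11 − 10 − 5 − 4 − 4 + 8)/7 = -3.2857
Deviations from mean: 6.2857, -7.7143, -6.7143, -1.7143, -0.7143, -0.7143, 11.2857
Numerator Σ_{t=1}^{6}(x_t−x̄)(x_{t+1}−x̄) = 8.4898
Denominator Σ(x_t−x̄)² = 275.4286
r_1 = 8.4898 / 275.4286 = 0.031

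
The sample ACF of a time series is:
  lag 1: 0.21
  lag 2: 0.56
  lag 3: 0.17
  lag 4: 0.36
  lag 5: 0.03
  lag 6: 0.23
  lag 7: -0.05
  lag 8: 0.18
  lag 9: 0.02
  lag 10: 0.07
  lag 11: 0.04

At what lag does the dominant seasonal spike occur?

2

The largest autocorrelation is r_2 = 0.56, with weaker echoes at lags 4 (0.36) and 6 (0.23); the remaining lags stay at or below 0.21.
The dominant spike at lag 2 indicates a seasonal period of 2.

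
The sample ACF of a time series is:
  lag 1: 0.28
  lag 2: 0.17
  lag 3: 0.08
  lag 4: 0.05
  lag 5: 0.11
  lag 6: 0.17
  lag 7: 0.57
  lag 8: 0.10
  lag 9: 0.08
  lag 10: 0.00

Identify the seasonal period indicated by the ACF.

7

The largest autocorrelation is r_7 = 0.57; the remaining lags stay at or below 0.28. The elevated value at lag 1 (0.28), dropping to 0.17 at lag 2, reflects decaying short-term dependence rather than seasonality.
The dominant spike at lag 7 indicates a seasonal period of 7.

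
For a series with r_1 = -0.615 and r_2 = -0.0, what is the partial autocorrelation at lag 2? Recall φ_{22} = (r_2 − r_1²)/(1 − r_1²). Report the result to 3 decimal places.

φ_{22} = (r_2 − r_1²) / (1 − r_1²)
r_1² = (-0.615)² = 0.378225
Numerator = -0.0 − 0.3782 = -0.3782; denominator = 1 − 0.3782 = 0.6218
φ_{22} = -0.3782 / 0.6218 = -0.608

-0.608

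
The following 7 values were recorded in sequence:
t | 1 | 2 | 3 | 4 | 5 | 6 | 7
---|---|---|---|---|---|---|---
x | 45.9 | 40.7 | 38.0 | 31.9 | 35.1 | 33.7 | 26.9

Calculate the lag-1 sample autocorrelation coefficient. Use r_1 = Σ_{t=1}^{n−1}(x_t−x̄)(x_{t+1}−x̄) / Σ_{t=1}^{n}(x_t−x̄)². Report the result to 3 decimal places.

Mean x̄ = (45.9 + 40.7 + 38.0 + 31.9 + 35.1 + 33.7 + 26.9)/7 = 36.0286
Σ(x_t−x̄)(x_{t+1}−x̄) = (46.1137) + (9.2094) + (-8.1392) + (3.8337) + (2.1622) + (21.2565) = 74.4363
Denominator Σ(x_t−x̄)² = 229.8143
r_1 = 74.4363 / 229.8143 = 0.324

0.324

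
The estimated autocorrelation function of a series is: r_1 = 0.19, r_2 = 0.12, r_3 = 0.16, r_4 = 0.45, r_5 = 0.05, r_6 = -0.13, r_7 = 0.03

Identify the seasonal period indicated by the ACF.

4

The largest autocorrelation is r_4 = 0.45; the remaining lags stay at or below 0.19.
The dominant spike at lag 4 indicates a seasonal period of 4.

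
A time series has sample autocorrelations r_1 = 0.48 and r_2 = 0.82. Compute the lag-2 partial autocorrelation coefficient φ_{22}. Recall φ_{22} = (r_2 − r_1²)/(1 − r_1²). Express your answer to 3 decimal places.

φ_{22} = (r_2 − r_1²) / (1 − r_1²)
r_1² = (0.48)² = 0.2304
Numerator = 0.82 − 0.2304 = 0.5896; denominator = 1 − 0.2304 = 0.7696
φ_{22} = 0.5896 / 0.7696 = 0.766

0.766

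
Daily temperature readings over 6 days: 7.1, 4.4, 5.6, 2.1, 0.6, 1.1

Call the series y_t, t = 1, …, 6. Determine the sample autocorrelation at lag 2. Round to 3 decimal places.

0.104

Mean ȳ = (7.1 + 4.4 + 5.6 + 2.1 + 0.6 + 1.1)/6 = 3.4833
Numerator Σ_{t=1}^{4}(y_t−ȳ)(y_{t+2}−ȳ) = 3.5811
Denominator Σ(y_t−ȳ)² = 34.3083
r_2 = 3.5811 / 34.3083 = 0.104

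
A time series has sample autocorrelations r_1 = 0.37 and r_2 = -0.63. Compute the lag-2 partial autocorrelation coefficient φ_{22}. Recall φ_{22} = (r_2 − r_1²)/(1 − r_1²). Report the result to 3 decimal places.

-0.889

φ_{22} = (r_2 − r_1²) / (1 − r_1²)
r_1² = (0.37)² = 0.1369
Numerator = -0.63 − 0.1369 = -0.7669; denominator = 1 − 0.1369 = 0.8631
φ_{22} = -0.7669 / 0.8631 = -0.889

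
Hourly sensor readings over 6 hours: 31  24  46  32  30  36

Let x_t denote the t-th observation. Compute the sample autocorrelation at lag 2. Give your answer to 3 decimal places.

Mean x̄ = (31 + 24 + 46 + 32 + 30 + 36)/6 = 33.1667
Deviations from mean: -2.1667, -9.1667, 12.8333, -1.1667, -3.1667, 2.8333
Numerator Σ_{t=1}^{4}(x_t−x̄)(x_{t+2}−x̄) = -61.0556
Denominator Σ(x_t−x̄)² = 272.8333
r_2 = -61.0556 / 272.8333 = -0.224

-0.224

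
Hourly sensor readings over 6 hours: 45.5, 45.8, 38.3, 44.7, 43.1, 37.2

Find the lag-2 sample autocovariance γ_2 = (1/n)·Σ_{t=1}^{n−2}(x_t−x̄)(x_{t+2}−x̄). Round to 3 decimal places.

Mean x̄ = (45.5 + 45.8 + 38.3 + 44.7 + 43.1 + 37.2)/6 = 42.4333
Deviations: 3.0667, 3.3667, -4.1333, 2.2667, 0.6667, -5.2333
Σ_{t=1}^{4}(x_t−x̄)(x_{t+2}−x̄) = -19.6622
γ_2 = -19.6622 / 6 = -3.277

-3.277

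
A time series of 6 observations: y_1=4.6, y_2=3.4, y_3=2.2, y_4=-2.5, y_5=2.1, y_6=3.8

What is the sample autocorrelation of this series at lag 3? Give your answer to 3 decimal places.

Mean ȳ = (4.6 + 3.4 + 2.2 − 2.5 + 2.1 + 3.8)/6 = 2.2667
Deviations from mean: 2.3333, 1.1333, -0.0667, -4.7667, -0.1667, 1.5333
Σ(y_t−ȳ)(y_{t+3}−ȳ) = (-11.1222) + (-0.1889) + (-0.1022) = -11.4133
Denominator Σ(y_t−ȳ)² = 31.8333
r_3 = -11.4133 / 31.8333 = -0.359

-0.359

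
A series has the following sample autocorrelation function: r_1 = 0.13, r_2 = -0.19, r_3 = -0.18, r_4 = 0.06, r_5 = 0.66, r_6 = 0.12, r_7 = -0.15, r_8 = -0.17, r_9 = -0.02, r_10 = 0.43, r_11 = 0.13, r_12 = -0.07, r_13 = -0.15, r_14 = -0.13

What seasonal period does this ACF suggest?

The largest autocorrelation is r_5 = 0.66, with a weaker echo at lag 10 (0.43); the remaining lags stay at or below 0.13.
The dominant spike at lag 5 indicates a seasonal period of 5.

5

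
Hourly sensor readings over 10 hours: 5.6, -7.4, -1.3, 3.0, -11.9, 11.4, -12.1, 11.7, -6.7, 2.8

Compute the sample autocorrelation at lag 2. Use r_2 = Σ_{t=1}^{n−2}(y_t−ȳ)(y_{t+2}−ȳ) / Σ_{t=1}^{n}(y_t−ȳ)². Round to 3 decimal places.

0.586

Mean ȳ = (5.6 − 7.4 − 1.3 + 3.0 − 11.9 + 11.4 − 12.1 + 11.7 − 6.7 + 2.8)/10 = -0.4900
Numerator Σ_{t=1}^{8}(y_t−ȳ)(y_{t+2}−ȳ) = 411.3018
Denominator Σ(y_t−ȳ)² = 702.0090
r_2 = 411.3018 / 702.0090 = 0.586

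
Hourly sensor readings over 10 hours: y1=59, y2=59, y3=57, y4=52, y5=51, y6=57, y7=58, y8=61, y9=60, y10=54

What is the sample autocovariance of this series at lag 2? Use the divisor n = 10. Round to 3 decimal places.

Mean ȳ = (59 + 59 + 57 + 52 + 51 + 57 + 58 + 61 + 60 + 54)/10 = 56.8000
Σ_{t=1}^{8}(y_t−ȳ)(y_{t+2}−ȳ) = -26.2800
γ_2 = -26.2800 / 10 = -2.628

-2.628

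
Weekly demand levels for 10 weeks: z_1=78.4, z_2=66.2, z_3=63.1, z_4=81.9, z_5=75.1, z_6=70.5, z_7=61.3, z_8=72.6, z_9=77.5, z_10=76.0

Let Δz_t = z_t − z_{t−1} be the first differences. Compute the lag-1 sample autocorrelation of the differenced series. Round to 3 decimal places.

-0.156

First differences Δz: -12.2, -3.1, 18.8, -6.8, -4.6, -9.2, 11.3, 4.9, -1.5
Mean of differences = -0.2667
Numerator Σ(Δz_t−Δz̄)(Δz_{t+1}−Δz̄) = -127.6978
Denominator Σ(Δz_t−Δz̄)² = 817.2400
r_1(Δz) = -127.6978 / 817.2400 = -0.156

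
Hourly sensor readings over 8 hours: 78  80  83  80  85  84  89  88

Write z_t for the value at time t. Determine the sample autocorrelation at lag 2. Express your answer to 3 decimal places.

0.211

Mean z̄ = (78 + 80 + 83 + 80 + 85 + 84 + 89 + 88)/8 = 83.3750
Σ(z_t−z̄)(z_{t+2}−z̄) = (2.0156) + (11.3906) + (-0.6094) + (-2.1094) + (9.1406) + (2.8906) = 22.7188
Denominator Σ(z_t−z̄)² = 107.8750
r_2 = 22.7188 / 107.8750 = 0.211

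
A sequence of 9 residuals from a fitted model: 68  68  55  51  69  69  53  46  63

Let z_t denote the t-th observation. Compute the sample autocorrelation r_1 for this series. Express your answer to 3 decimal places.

0.098

Mean z̄ = (68 + 68 + 55 + 51 + 69 + 69 + 53 + 46 + 63)/9 = 60.2222
Numerator Σ_{t=1}^{8}(z_t−z̄)(z_{t+1}−z̄) = 63.9506
Denominator Σ(z_t−z̄)² = 649.5556
r_1 = 63.9506 / 649.5556 = 0.098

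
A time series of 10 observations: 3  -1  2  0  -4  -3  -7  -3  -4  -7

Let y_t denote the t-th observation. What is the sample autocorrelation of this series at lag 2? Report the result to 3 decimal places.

Mean ȳ = (3 − 1 + 2 + 0 − 4 − 3 − 7 − 3 − 4 − 7)/10 = -2.4000
Numerator Σ_{t=1}^{8}(y_t−ȳ)(y_{t+2}−ȳ) = 36.4800
Denominator Σ(y_t−ȳ)² = 104.4000
r_2 = 36.4800 / 104.4000 = 0.349

0.349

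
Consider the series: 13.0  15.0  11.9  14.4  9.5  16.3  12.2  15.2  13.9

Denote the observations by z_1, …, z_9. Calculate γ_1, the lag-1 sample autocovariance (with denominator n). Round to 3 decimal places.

Mean z̄ = (13.0 + 15.0 + 11.9 + 14.4 + 9.5 + 16.3 + 12.2 + 15.2 + 13.9)/9 = 13.4889
Σ_{t=1}^{8}(z_t−z̄)(z_{t+1}−z̄) = -24.5601
γ_1 = -24.5601 / 9 = -2.729

-2.729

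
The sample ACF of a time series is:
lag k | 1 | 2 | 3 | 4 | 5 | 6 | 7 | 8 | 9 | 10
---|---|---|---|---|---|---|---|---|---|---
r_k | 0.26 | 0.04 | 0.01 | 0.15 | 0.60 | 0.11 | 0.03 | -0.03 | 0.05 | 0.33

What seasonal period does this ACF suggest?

5

The largest autocorrelation is r_5 = 0.60, with a weaker echo at lag 10 (0.33); the remaining lags stay at or below 0.26. The elevated value at lag 1 (0.26), dropping to 0.04 at lag 2, reflects decaying short-term dependence rather than seasonality.
The dominant spike at lag 5 indicates a seasonal period of 5.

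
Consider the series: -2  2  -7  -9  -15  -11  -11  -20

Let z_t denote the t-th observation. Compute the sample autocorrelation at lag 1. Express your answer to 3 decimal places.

Mean z̄ = (-2 + 2 − 7 − 9 − 15 − 11 − 11 − 20)/8 = -9.1250
Deviations from mean: 7.1250, 11.1250, 2.1250, 0.1250, -5.8750, -1.8750, -1.8750, -10.8750
Numerator Σ_{t=1}^{7}(z_t−z̄)(z_{t+1}−z̄) = 137.3594
Denominator Σ(z_t−z̄)² = 338.8750
r_1 = 137.3594 / 338.8750 = 0.405

0.405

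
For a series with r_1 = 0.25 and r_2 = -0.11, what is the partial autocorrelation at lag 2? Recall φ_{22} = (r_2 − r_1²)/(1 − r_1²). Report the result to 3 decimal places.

φ_{22} = (r_2 − r_1²) / (1 − r_1²)
r_1² = (0.25)² = 0.0625
Numerator = -0.11 − 0.0625 = -0.1725; denominator = 1 − 0.0625 = 0.9375
φ_{22} = -0.1725 / 0.9375 = -0.184

-0.184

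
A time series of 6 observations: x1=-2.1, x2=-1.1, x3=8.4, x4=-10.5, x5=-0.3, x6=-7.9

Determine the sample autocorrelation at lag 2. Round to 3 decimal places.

0.272

Mean x̄ = (-2.1 − 1.1 + 8.4 − 10.5 − 0.3 − 7.9)/6 = -2.2500
Σ(x_t−x̄)(x_{t+2}−x̄) = (1.5975) + (-9.4875) + (20.7675) + (46.6125) = 59.4900
Denominator Σ(x_t−x̄)² = 218.5550
r_2 = 59.4900 / 218.5550 = 0.272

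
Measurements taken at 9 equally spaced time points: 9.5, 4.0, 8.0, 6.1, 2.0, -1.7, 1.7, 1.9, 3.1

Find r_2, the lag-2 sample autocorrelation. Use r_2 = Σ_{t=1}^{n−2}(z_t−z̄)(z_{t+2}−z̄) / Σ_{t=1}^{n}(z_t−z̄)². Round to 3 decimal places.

Mean z̄ = (9.5 + 4.0 + 8.0 + 6.1 + 2.0 − 1.7 + 1.7 + 1.9 + 3.1)/9 = 3.8444
Σ(z_t−z̄)(z_{t+2}−z̄) = (23.5020) + (0.3509) + (-7.6647) + (-12.5058) + (3.9553) + (10.7809) + (1.5964) = 20.0149
Denominator Σ(z_t−z̄)² = 97.4422
r_2 = 20.0149 / 97.4422 = 0.205

0.205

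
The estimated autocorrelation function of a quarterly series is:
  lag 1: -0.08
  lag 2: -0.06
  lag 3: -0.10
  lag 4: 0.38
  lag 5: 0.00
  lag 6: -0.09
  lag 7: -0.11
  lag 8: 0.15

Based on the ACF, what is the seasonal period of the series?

4

The largest autocorrelation is r_4 = 0.38, with a weaker echo at lag 8 (0.15); the remaining lags stay at or below 0.00.
The dominant spike at lag 4 indicates a seasonal period of 4.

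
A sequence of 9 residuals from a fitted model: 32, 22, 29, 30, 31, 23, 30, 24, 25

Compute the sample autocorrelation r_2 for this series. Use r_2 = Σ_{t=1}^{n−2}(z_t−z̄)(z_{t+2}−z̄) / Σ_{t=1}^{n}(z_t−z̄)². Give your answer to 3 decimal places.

Mean z̄ = (32 + 22 + 29 + 30 + 31 + 23 + 30 + 24 + 25)/9 = 27.3333
Σ(z_t−z̄)(z_{t+2}−z̄) = (7.7778) + (-14.2222) + (6.1111) + (-11.5556) + (9.7778) + (14.4444) + (-6.2222) = 6.1111
Denominator Σ(z_t−z̄)² = 116.0000
r_2 = 6.1111 / 116.0000 = 0.053

0.053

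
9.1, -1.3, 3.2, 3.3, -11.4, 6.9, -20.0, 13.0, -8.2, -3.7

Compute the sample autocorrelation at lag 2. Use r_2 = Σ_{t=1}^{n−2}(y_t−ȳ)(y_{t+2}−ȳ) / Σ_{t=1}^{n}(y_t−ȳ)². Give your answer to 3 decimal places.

Mean ȳ = (9.1 − 1.3 + 3.2 + 3.3 − 11.4 + 6.9 − 20.0 + 13.0 − 8.2 − 3.7)/10 = -0.9100
Numerator Σ_{t=1}^{8}(y_t−ȳ)(y_{t+2}−ȳ) = 438.5138
Denominator Σ(y_t−ȳ)² = 924.8490
r_2 = 438.5138 / 924.8490 = 0.474

0.474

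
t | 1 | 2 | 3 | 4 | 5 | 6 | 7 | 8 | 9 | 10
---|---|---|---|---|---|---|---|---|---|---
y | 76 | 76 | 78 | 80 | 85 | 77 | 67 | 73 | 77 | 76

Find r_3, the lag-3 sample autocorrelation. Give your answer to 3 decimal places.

Mean ȳ = (76 + 76 + 78 + 80 + 85 + 77 + 67 + 73 + 77 + 76)/10 = 76.5000
Numerator Σ_{t=1}^{7}(y_t−ȳ)(y_{t+3}−ȳ) = -63.2500
Denominator Σ(y_t−ȳ)² = 190.5000
r_3 = -63.2500 / 190.5000 = -0.332

-0.332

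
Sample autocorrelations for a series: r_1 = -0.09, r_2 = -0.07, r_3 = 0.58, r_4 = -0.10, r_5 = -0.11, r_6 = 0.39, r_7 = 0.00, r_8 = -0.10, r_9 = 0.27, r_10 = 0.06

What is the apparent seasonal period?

The largest autocorrelation is r_3 = 0.58, with weaker echoes at lags 6 (0.39) and 9 (0.27); the remaining lags stay at or below 0.06.
The dominant spike at lag 3 indicates a seasonal period of 3.

3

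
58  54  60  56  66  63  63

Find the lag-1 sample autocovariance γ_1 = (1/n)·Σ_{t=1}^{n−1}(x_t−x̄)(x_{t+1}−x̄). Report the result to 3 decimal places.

2.143

Mean x̄ = (58 + 54 + 60 + 56 + 66 + 63 + 63)/7 = 60.0000
Deviations: -2.0000, -6.0000, 0.0000, -4.0000, 6.0000, 3.0000, 3.0000
Σ_{t=1}^{6}(x_t−x̄)(x_{t+1}−x̄) = 15.0000
γ_1 = 15.0000 / 7 = 2.143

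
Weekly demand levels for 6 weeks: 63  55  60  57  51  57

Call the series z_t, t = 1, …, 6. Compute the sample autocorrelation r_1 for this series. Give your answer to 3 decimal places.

-0.203

Mean z̄ = (63 + 55 + 60 + 57 + 51 + 57)/6 = 57.1667
Deviations from mean: 5.8333, -2.1667, 2.8333, -0.1667, -6.1667, -0.1667
Numerator Σ_{t=1}^{5}(z_t−z̄)(z_{t+1}−z̄) = -17.1944
Denominator Σ(z_t−z̄)² = 84.8333
r_1 = -17.1944 / 84.8333 = -0.203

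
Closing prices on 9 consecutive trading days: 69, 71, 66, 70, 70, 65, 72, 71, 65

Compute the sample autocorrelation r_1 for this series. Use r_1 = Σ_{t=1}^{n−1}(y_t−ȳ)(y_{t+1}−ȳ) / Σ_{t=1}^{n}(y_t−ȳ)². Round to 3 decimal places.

Mean ȳ = (69 + 71 + 66 + 70 + 70 + 65 + 72 + 71 + 65)/9 = 68.7778
Numerator Σ_{t=1}^{8}(y_t−ȳ)(y_{t+1}−ȳ) = -25.6049
Denominator Σ(y_t−ȳ)² = 59.5556
r_1 = -25.6049 / 59.5556 = -0.430

-0.430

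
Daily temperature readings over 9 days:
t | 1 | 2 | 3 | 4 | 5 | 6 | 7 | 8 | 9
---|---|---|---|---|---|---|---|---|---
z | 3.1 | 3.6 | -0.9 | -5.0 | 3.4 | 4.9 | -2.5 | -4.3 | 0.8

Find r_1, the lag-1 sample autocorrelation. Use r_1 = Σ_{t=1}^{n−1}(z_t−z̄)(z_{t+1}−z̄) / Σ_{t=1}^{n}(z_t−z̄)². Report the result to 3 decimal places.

0.067

Mean z̄ = (3.1 + 3.6 − 0.9 − 5.0 + 3.4 + 4.9 − 2.5 − 4.3 + 0.8)/9 = 0.3444
Numerator Σ_{t=1}^{8}(z_t−z̄)(z_{t+1}−z̄) = 7.2969
Denominator Σ(z_t−z̄)² = 108.2622
r_1 = 7.2969 / 108.2622 = 0.067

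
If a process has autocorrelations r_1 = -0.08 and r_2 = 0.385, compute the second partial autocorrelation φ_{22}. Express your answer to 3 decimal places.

0.381

φ_{22} = (r_2 − r_1²) / (1 − r_1²)
r_1² = (-0.08)² = 0.0064
Numerator = 0.385 − 0.0064 = 0.3786; denominator = 1 − 0.0064 = 0.9936
φ_{22} = 0.3786 / 0.9936 = 0.381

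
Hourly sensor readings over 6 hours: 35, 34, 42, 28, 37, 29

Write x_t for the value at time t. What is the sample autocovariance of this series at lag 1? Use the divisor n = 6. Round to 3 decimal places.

-13.644

Mean x̄ = (35 + 34 + 42 + 28 + 37 + 29)/6 = 34.1667
Σ_{t=1}^{5}(x_t−x̄)(x_{t+1}−x̄) = -81.8611
γ_1 = -81.8611 / 6 = -13.644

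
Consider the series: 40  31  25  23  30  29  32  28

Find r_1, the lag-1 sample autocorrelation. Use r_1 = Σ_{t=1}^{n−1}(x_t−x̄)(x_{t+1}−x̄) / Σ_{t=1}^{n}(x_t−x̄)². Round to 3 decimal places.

0.171

Mean x̄ = (40 + 31 + 25 + 23 + 30 + 29 + 32 + 28)/8 = 29.7500
Σ(x_t−x̄)(x_{t+1}−x̄) = (12.8125) + (-5.9375) + (32.0625) + (-1.6875) + (-0.1875) + (-1.6875) + (-3.9375) = 31.4375
Denominator Σ(x_t−x̄)² = 183.5000
r_1 = 31.4375 / 183.5000 = 0.171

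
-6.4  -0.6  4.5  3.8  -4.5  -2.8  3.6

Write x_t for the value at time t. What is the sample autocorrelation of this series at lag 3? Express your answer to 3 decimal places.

-0.169

Mean x̄ = (-6.4 − 0.6 + 4.5 + 3.8 − 4.5 − 2.8 + 3.6)/7 = -0.3429
Deviations from mean: -6.0571, -0.2571, 4.8429, 4.1429, -4.1571, -2.4571, 3.9429
Σ(x_t−x̄)(x_{t+3}−x̄) = (-25.0939) + (1.0690) + (-11.8996) + (16.3347) = -19.5898
Denominator Σ(x_t−x̄)² = 116.2371
r_3 = -19.5898 / 116.2371 = -0.169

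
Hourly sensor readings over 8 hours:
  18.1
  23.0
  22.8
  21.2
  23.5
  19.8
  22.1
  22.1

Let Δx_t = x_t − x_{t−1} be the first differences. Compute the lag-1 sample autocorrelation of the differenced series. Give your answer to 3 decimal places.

-0.436

First differences Δx: 4.9, -0.2, -1.6, 2.3, -3.7, 2.3, 0.0
Mean of differences = 0.5714
Numerator Σ(Δx_t−Δx̄)(Δx_{t+1}−Δx̄) = -21.1722
Denominator Σ(Δx_t−Δx̄)² = 48.5943
r_1(Δx) = -21.1722 / 48.5943 = -0.436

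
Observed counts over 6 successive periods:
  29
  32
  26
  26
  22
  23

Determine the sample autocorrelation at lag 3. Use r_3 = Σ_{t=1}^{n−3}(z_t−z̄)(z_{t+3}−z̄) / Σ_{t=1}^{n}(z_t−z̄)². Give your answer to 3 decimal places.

Mean z̄ = (29 + 32 + 26 + 26 + 22 + 23)/6 = 26.3333
Deviations from mean: 2.6667, 5.6667, -0.3333, -0.3333, -4.3333, -3.3333
Numerator Σ_{t=1}^{3}(z_t−z̄)(z_{t+3}−z̄) = -24.3333
Denominator Σ(z_t−z̄)² = 69.3333
r_3 = -24.3333 / 69.3333 = -0.351

-0.351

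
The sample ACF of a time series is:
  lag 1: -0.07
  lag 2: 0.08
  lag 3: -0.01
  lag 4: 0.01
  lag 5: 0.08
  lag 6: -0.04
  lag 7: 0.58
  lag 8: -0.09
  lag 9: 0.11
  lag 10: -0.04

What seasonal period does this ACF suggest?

The largest autocorrelation is r_7 = 0.58; the remaining lags stay at or below 0.11.
The dominant spike at lag 7 indicates a seasonal period of 7.

7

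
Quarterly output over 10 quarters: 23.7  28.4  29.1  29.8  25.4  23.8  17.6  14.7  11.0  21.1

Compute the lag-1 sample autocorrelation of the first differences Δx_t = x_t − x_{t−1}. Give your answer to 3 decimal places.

0.019

First differences Δx: 4.7, 0.7, 0.7, -4.4, -1.6, -6.2, -2.9, -3.7, 10.1
Mean of differences = -0.2889
Numerator Σ(Δx_t−Δx̄)(Δx_{t+1}−Δx̄) = 3.8899
Denominator Σ(Δx_t−Δx̄)² = 206.7889
r_1(Δx) = 3.8899 / 206.7889 = 0.019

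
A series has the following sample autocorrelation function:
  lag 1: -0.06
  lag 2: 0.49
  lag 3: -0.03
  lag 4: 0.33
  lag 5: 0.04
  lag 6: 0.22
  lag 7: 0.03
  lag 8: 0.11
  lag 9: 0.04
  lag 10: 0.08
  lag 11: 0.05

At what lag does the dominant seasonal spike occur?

2

The largest autocorrelation is r_2 = 0.49, with weaker echoes at lags 4 (0.33) and 6 (0.22); the remaining lags stay at or below 0.11.
The dominant spike at lag 2 indicates a seasonal period of 2.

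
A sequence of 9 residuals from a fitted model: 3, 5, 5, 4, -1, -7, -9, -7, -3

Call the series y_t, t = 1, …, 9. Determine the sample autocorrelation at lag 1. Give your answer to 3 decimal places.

0.782

Mean ȳ = (3 + 5 + 5 + 4 − 1 − 7 − 9 − 7 − 3)/9 = -1.1111
Numerator Σ_{t=1}^{8}(y_t−ȳ)(y_{t+1}−ȳ) = 197.6543
Denominator Σ(y_t−ȳ)² = 252.8889
r_1 = 197.6543 / 252.8889 = 0.782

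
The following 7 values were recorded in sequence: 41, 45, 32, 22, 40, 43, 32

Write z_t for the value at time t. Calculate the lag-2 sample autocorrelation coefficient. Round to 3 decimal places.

-0.680

Mean z̄ = (41 + 45 + 32 + 22 + 40 + 43 + 32)/7 = 36.4286
Deviations from mean: 4.5714, 8.5714, -4.4286, -14.4286, 3.5714, 6.5714, -4.4286
Numerator Σ_{t=1}^{5}(z_t−z̄)(z_{t+2}−z̄) = -270.3673
Denominator Σ(z_t−z̄)² = 397.7143
r_2 = -270.3673 / 397.7143 = -0.680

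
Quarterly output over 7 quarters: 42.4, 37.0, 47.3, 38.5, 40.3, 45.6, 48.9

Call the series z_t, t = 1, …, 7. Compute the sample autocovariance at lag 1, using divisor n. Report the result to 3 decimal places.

-3.143

Mean z̄ = (42.4 + 37.0 + 47.3 + 38.5 + 40.3 + 45.6 + 48.9)/7 = 42.8571
Σ_{t=1}^{6}(z_t−z̄)(z_{t+1}−z̄) = -22.0004
γ_1 = -22.0004 / 7 = -3.143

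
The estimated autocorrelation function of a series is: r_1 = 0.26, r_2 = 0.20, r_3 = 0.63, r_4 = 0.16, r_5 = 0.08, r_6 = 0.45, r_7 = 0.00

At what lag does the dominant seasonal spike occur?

3

The largest autocorrelation is r_3 = 0.63, with a weaker echo at lag 6 (0.45); the remaining lags stay at or below 0.26. The elevated value at lag 1 (0.26), dropping to 0.20 at lag 2, reflects decaying short-term dependence rather than seasonality.
The dominant spike at lag 3 indicates a seasonal period of 3.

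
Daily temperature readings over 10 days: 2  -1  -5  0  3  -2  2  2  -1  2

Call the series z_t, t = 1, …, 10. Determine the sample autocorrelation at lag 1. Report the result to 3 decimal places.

-0.119

Mean z̄ = (2 − 1 − 5 + 0 + 3 − 2 + 2 + 2 − 1 + 2)/10 = 0.2000
Numerator Σ_{t=1}^{9}(z_t−z̄)(z_{t+1}−z̄) = -6.6400
Denominator Σ(z_t−z̄)² = 55.6000
r_1 = -6.6400 / 55.6000 = -0.119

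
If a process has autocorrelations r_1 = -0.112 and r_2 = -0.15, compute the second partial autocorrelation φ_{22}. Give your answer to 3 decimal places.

φ_{22} = (r_2 − r_1²) / (1 − r_1²)
r_1² = (-0.112)² = 0.012544
Numerator = -0.15 − 0.0125 = -0.1625; denominator = 1 − 0.0125 = 0.9875
φ_{22} = -0.1625 / 0.9875 = -0.165

-0.165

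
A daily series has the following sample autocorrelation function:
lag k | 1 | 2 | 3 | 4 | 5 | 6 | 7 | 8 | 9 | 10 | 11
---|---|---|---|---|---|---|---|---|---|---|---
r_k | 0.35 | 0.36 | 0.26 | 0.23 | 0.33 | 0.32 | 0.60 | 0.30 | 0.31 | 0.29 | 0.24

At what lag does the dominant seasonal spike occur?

7

The largest autocorrelation is r_7 = 0.60; the remaining lags stay at or below 0.36.
The dominant spike at lag 7 indicates a seasonal period of 7.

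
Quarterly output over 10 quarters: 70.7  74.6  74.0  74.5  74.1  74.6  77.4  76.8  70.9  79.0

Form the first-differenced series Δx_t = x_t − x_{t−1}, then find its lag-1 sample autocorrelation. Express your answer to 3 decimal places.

First differences Δx: 3.9, -0.6, 0.5, -0.4, 0.5, 2.8, -0.6, -5.9, 8.1
Mean of differences = 0.9222
Numerator Σ(Δx_t−Δx̄)(Δx_{t+1}−Δx̄) = -45.0083
Denominator Σ(Δx_t−Δx̄)² = 117.1956
r_1(Δx) = -45.0083 / 117.1956 = -0.384

-0.384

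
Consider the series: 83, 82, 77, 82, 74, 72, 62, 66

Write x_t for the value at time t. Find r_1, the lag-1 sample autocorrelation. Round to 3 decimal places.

0.554

Mean x̄ = (83 + 82 + 77 + 82 + 74 + 72 + 62 + 66)/8 = 74.7500
Deviations from mean: 8.2500, 7.2500, 2.2500, 7.2500, -0.7500, -2.7500, -12.7500, -8.7500
Numerator Σ_{t=1}^{7}(x_t−x̄)(x_{t+1}−x̄) = 235.6875
Denominator Σ(x_t−x̄)² = 425.5000
r_1 = 235.6875 / 425.5000 = 0.554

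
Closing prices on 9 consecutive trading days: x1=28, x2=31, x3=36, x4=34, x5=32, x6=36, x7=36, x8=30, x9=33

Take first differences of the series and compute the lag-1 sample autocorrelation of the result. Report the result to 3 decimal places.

-0.168

First differences Δx: 3, 5, -2, -2, 4, 0, -6, 3
Mean of differences = 0.6250
Numerator Σ(Δx_t−Δx̄)(Δx_{t+1}−Δx̄) = -16.7656
Denominator Σ(Δx_t−Δx̄)² = 99.8750
r_1(Δx) = -16.7656 / 99.8750 = -0.168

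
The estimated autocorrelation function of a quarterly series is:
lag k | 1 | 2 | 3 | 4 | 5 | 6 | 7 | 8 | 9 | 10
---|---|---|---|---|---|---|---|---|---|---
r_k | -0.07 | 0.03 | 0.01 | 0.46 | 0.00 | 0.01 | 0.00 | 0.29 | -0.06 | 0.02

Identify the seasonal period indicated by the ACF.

The largest autocorrelation is r_4 = 0.46, with a weaker echo at lag 8 (0.29); the remaining lags stay at or below 0.03.
The dominant spike at lag 4 indicates a seasonal period of 4.

4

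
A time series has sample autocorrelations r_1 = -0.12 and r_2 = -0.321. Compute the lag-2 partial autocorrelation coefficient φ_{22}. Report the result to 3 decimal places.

φ_{22} = (r_2 − r_1²) / (1 − r_1²)
r_1² = (-0.12)² = 0.0144
Numerator = -0.321 − 0.0144 = -0.3354; denominator = 1 − 0.0144 = 0.9856
φ_{22} = -0.3354 / 0.9856 = -0.340

-0.340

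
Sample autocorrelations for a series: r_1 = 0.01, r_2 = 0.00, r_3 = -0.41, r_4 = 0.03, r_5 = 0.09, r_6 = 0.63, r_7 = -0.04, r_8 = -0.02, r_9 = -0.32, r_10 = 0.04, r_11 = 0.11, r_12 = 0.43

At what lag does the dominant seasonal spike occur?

The largest autocorrelation is r_6 = 0.63, with a weaker echo at lag 12 (0.43); the remaining lags stay at or below 0.11.
The dominant spike at lag 6 indicates a seasonal period of 6.

6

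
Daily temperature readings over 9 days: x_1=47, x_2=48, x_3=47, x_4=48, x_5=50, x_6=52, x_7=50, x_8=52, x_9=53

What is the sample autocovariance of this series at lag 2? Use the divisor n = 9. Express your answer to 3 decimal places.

Mean x̄ = (47 + 48 + 47 + 48 + 50 + 52 + 50 + 52 + 53)/9 = 49.6667
Σ_{t=1}^{7}(x_t−x̄)(x_{t+2}−x̄) = 11.7778
γ_2 = 11.7778 / 9 = 1.309

1.309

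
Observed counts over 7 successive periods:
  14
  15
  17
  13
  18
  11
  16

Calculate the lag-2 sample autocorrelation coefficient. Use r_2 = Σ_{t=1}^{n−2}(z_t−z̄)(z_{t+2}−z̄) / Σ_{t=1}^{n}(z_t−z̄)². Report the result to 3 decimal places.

Mean z̄ = (14 + 15 + 17 + 13 + 18 + 11 + 16)/7 = 14.8571
Deviations from mean: -0.8571, 0.1429, 2.1429, -1.8571, 3.1429, -3.8571, 1.1429
Σ(z_t−z̄)(z_{t+2}−z̄) = (-1.8367) + (-0.2653) + (6.7347) + (7.1633) + (3.5918) = 15.3878
Denominator Σ(z_t−z̄)² = 34.8571
r_2 = 15.3878 / 34.8571 = 0.441

0.441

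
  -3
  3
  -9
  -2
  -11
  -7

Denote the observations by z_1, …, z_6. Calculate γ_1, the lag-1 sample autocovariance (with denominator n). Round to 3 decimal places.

-5.699

Mean z̄ = (-3 + 3 − 9 − 2 − 11 − 7)/6 = -4.8333
Σ_{t=1}^{5}(z_t−z̄)(z_{t+1}−z̄) = -34.1944
γ_1 = -34.1944 / 6 = -5.699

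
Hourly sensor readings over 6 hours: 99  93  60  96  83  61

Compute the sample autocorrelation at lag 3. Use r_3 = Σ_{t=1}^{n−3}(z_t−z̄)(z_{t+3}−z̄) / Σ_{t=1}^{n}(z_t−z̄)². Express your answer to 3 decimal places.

0.464

Mean z̄ = (99 + 93 + 60 + 96 + 83 + 61)/6 = 82.0000
Numerator Σ_{t=1}^{3}(z_t−z̄)(z_{t+3}−z̄) = 711.0000
Denominator Σ(z_t−z̄)² = 1532.0000
r_3 = 711.0000 / 1532.0000 = 0.464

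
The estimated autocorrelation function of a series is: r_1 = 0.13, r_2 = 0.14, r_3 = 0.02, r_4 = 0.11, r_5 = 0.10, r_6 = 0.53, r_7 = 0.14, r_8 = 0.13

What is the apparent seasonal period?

The largest autocorrelation is r_6 = 0.53; the remaining lags stay at or below 0.14.
The dominant spike at lag 6 indicates a seasonal period of 6.

6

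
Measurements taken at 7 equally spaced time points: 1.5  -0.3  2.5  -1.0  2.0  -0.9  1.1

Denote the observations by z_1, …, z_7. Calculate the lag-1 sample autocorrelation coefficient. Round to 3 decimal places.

Mean z̄ = (1.5 − 0.3 + 2.5 − 1.0 + 2.0 − 0.9 + 1.1)/7 = 0.7000
Deviations from mean: 0.8000, -1.0000, 1.8000, -1.7000, 1.3000, -1.6000, 0.4000
Numerator Σ_{t=1}^{6}(z_t−z̄)(z_{t+1}−z̄) = -10.5900
Denominator Σ(z_t−z̄)² = 12.1800
r_1 = -10.5900 / 12.1800 = -0.869

-0.869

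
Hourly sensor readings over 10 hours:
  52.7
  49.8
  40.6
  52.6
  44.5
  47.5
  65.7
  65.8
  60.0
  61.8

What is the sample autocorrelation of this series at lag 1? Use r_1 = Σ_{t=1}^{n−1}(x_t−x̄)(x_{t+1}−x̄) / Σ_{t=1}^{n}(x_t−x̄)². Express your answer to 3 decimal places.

0.475

Mean x̄ = (52.7 + 49.8 + 40.6 + 52.6 + 44.5 + 47.5 + 65.7 + 65.8 + 60.0 + 61.8)/10 = 54.1000
Numerator Σ_{t=1}^{9}(x_t−x̄)(x_{t+1}−x̄) = 335.7000
Denominator Σ(x_t−x̄)² = 706.2200
r_1 = 335.7000 / 706.2200 = 0.475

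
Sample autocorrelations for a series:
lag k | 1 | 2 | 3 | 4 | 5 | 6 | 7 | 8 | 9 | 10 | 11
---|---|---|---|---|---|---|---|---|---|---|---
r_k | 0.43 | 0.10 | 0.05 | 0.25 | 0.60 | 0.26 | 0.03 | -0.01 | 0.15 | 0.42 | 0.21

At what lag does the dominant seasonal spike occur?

The largest autocorrelation is r_5 = 0.60; the remaining lags stay at or below 0.43. The elevated value at lag 1 (0.43), dropping to 0.10 at lag 2, reflects decaying short-term dependence rather than seasonality.
The dominant spike at lag 5 indicates a seasonal period of 5.

5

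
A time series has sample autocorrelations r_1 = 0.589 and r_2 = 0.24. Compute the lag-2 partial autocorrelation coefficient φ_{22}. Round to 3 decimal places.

φ_{22} = (r_2 − r_1²) / (1 − r_1²)
r_1² = (0.589)² = 0.346921
Numerator = 0.24 − 0.3469 = -0.1069; denominator = 1 − 0.3469 = 0.6531
φ_{22} = -0.1069 / 0.6531 = -0.164

-0.164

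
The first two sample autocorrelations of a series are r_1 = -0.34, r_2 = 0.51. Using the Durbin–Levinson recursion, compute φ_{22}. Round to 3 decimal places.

0.446

φ_{22} = (r_2 − r_1²) / (1 − r_1²)
r_1² = (-0.34)² = 0.1156
Numerator = 0.51 − 0.1156 = 0.3944; denominator = 1 − 0.1156 = 0.8844
φ_{22} = 0.3944 / 0.8844 = 0.446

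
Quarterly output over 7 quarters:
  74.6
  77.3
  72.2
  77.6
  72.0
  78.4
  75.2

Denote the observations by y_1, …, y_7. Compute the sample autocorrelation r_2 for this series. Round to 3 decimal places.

0.616

Mean ȳ = (74.6 + 77.3 + 72.2 + 77.6 + 72.0 + 78.4 + 75.2)/7 = 75.3286
Deviations from mean: -0.7286, 1.9714, -3.1286, 2.2714, -3.3286, 3.0714, -0.1286
Σ(y_t−ȳ)(y_{t+2}−ȳ) = (2.2794) + (4.4780) + (10.4137) + (6.9765) + (0.4280) = 24.5755
Denominator Σ(y_t−ȳ)² = 39.8943
r_2 = 24.5755 / 39.8943 = 0.616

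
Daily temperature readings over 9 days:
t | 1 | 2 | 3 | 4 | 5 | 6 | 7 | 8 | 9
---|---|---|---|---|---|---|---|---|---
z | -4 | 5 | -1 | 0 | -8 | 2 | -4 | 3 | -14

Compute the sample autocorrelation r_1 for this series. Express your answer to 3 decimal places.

Mean z̄ = (-4 + 5 − 1 + 0 − 8 + 2 − 4 + 3 − 14)/9 = -2.3333
Numerator Σ_{t=1}^{8}(z_t−z̄)(z_{t+1}−z̄) = -115.4444
Denominator Σ(z_t−z̄)² = 282.0000
r_1 = -115.4444 / 282.0000 = -0.409

-0.409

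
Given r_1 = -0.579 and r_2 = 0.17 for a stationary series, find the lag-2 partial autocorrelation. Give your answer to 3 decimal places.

-0.249

φ_{22} = (r_2 − r_1²) / (1 − r_1²)
r_1² = (-0.579)² = 0.335241
Numerator = 0.17 − 0.3352 = -0.1652; denominator = 1 − 0.3352 = 0.6648
φ_{22} = -0.1652 / 0.6648 = -0.249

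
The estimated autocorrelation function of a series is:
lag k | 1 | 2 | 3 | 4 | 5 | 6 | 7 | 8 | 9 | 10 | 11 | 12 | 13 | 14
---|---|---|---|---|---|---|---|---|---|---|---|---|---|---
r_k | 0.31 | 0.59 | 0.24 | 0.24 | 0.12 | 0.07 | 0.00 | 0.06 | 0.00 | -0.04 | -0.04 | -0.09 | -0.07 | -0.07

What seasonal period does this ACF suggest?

The largest autocorrelation is r_2 = 0.59; the remaining lags stay at or below 0.31.
The dominant spike at lag 2 indicates a seasonal period of 2.

2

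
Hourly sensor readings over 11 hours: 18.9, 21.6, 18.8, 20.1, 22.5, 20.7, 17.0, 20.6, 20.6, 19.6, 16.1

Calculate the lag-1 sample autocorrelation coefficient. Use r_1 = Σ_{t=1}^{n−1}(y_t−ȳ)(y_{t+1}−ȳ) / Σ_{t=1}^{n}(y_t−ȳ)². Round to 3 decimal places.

Mean ȳ = (18.9 + 21.6 + 18.8 + 20.1 + 22.5 + 20.7 + 17.0 + 20.6 + 20.6 + 19.6 + 16.1)/11 = 19.6818
Numerator Σ_{t=1}^{10}(y_t−ȳ)(y_{t+1}−ȳ) = -3.6440
Denominator Σ(y_t−ȳ)² = 35.9364
r_1 = -3.6440 / 35.9364 = -0.101

-0.101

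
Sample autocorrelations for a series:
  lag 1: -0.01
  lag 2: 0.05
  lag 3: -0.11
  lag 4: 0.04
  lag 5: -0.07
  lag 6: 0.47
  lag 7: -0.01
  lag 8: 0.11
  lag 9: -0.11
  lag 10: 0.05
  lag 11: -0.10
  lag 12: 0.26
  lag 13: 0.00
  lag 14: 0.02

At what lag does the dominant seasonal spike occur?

6

The largest autocorrelation is r_6 = 0.47, with a weaker echo at lag 12 (0.26); the remaining lags stay at or below 0.11.
The dominant spike at lag 6 indicates a seasonal period of 6.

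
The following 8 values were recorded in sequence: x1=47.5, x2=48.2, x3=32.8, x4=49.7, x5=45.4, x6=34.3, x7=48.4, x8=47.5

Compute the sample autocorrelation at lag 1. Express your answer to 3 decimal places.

Mean x̄ = (47.5 + 48.2 + 32.8 + 49.7 + 45.4 + 34.3 + 48.4 + 47.5)/8 = 44.2250
Numerator Σ_{t=1}^{7}(x_t−x̄)(x_{t+1}−x̄) = -127.9406
Denominator Σ(x_t−x̄)² = 315.0750
r_1 = -127.9406 / 315.0750 = -0.406

-0.406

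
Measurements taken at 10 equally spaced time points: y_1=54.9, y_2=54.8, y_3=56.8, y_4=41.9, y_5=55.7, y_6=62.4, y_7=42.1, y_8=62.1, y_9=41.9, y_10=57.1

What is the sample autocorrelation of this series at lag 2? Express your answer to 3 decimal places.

Mean ȳ = (54.9 + 54.8 + 56.8 + 41.9 + 55.7 + 62.4 + 42.1 + 62.1 + 41.9 + 57.1)/10 = 52.9700
Numerator Σ_{t=1}^{8}(y_t−ȳ)(y_{t+2}−ȳ) = 107.6582
Denominator Σ(y_t−ȳ)² = 581.7810
r_2 = 107.6582 / 581.7810 = 0.185

0.185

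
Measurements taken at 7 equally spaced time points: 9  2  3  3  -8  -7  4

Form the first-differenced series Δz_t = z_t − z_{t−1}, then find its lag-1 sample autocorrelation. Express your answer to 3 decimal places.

First differences Δz: -7, 1, 0, -11, 1, 11
Mean of differences = -0.8333
Numerator Σ(Δz_t−Δz̄)(Δz_{t+1}−Δz̄) = -15.1944
Denominator Σ(Δz_t−Δz̄)² = 288.8333
r_1(Δz) = -15.1944 / 288.8333 = -0.053

-0.053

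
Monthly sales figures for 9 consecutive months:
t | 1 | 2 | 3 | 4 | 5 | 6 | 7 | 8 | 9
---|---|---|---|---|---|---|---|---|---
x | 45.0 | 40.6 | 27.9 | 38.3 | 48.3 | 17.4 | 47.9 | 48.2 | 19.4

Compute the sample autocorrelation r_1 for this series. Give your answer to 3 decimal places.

-0.417

Mean x̄ = (45.0 + 40.6 + 27.9 + 38.3 + 48.3 + 17.4 + 47.9 + 48.2 + 19.4)/9 = 37.0000
Numerator Σ_{t=1}^{8}(x_t−x̄)(x_{t+1}−x̄) = -511.2600
Denominator Σ(x_t−x̄)² = 1227.3200
r_1 = -511.2600 / 1227.3200 = -0.417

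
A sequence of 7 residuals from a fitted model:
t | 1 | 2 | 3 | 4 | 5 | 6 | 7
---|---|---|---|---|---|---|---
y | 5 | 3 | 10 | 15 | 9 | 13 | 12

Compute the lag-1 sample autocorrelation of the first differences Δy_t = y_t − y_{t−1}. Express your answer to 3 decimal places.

First differences Δy: -2, 7, 5, -6, 4, -1
Mean of differences = 1.1667
Numerator Σ(Δy_t−Δȳ)(Δy_{t+1}−Δȳ) = -50.0278
Denominator Σ(Δy_t−Δȳ)² = 122.8333
r_1(Δy) = -50.0278 / 122.8333 = -0.407

-0.407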